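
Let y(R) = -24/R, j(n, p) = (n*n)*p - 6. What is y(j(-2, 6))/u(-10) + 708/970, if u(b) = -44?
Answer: 12167/16005 ≈ 0.76020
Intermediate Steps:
j(n, p) = -6 + p*n² (j(n, p) = n²*p - 6 = p*n² - 6 = -6 + p*n²)
y(j(-2, 6))/u(-10) + 708/970 = -24/(-6 + 6*(-2)²)/(-44) + 708/970 = -24/(-6 + 6*4)*(-1/44) + 708*(1/970) = -24/(-6 + 24)*(-1/44) + 354/485 = -24/18*(-1/44) + 354/485 = -24*1/18*(-1/44) + 354/485 = -4/3*(-1/44) + 354/485 = 1/33 + 354/485 = 12167/16005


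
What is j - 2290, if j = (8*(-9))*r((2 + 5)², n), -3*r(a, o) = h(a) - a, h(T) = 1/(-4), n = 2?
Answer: -3472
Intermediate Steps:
h(T) = -¼
r(a, o) = 1/12 + a/3 (r(a, o) = -(-¼ - a)/3 = 1/12 + a/3)
j = -1182 (j = (8*(-9))*(1/12 + (2 + 5)²/3) = -72*(1/12 + (⅓)*7²) = -72*(1/12 + (⅓)*49) = -72*(1/12 + 49/3) = -72*197/12 = -1182)
j - 2290 = -1182 - 2290 = -3472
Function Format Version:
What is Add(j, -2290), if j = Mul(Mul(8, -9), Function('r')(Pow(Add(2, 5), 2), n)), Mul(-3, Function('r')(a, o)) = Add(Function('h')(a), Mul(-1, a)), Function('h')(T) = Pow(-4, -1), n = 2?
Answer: -3472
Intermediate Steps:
Function('h')(T) = Rational(-1, 4)
Function('r')(a, o) = Add(Rational(1, 12), Mul(Rational(1, 3), a)) (Function('r')(a, o) = Mul(Rational(-1, 3), Add(Rational(-1, 4), Mul(-1, a))) = Add(Rational(1, 12), Mul(Rational(1, 3), a)))
j = -1182 (j = Mul(Mul(8, -9), Add(Rational(1, 12), Mul(Rational(1, 3), Pow(Add(2, 5), 2)))) = Mul(-72, Add(Rational(1, 12), Mul(Rational(1, 3), Pow(7, 2)))) = Mul(-72, Add(Rational(1, 12), Mul(Rational(1, 3), 49))) = Mul(-72, Add(Rational(1, 12), Rational(49, 3))) = Mul(-72, Rational(197, 12)) = -1182)
Add(j, -2290) = Add(-1182, -2290) = -3472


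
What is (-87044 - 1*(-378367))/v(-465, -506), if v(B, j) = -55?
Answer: -291323/55 ≈ -5296.8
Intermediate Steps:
(-87044 - 1*(-378367))/v(-465, -506) = (-87044 - 1*(-378367))/(-55) = (-87044 + 378367)*(-1/55) = 291323*(-1/55) = -291323/55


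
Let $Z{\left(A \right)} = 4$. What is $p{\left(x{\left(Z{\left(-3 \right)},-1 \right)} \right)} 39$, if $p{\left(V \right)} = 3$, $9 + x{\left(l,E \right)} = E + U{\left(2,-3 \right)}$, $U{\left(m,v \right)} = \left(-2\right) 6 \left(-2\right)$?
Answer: $117$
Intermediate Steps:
$U{\left(m,v \right)} = 24$ ($U{\left(m,v \right)} = \left(-12\right) \left(-2\right) = 24$)
$x{\left(l,E \right)} = 15 + E$ ($x{\left(l,E \right)} = -9 + \left(E + 24\right) = -9 + \left(24 + E\right) = 15 + E$)
$p{\left(x{\left(Z{\left(-3 \right)},-1 \right)} \right)} 39 = 3 \cdot 39 = 117$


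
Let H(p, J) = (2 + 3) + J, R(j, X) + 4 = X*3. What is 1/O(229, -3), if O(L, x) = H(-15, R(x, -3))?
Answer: -⅛ ≈ -0.12500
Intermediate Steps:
R(j, X) = -4 + 3*X (R(j, X) = -4 + X*3 = -4 + 3*X)
H(p, J) = 5 + J
O(L, x) = -8 (O(L, x) = 5 + (-4 + 3*(-3)) = 5 + (-4 - 9) = 5 - 13 = -8)
1/O(229, -3) = 1/(-8) = -⅛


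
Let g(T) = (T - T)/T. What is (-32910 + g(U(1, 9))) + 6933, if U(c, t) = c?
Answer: -25977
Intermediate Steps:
g(T) = 0 (g(T) = 0/T = 0)
(-32910 + g(U(1, 9))) + 6933 = (-32910 + 0) + 6933 = -32910 + 6933 = -25977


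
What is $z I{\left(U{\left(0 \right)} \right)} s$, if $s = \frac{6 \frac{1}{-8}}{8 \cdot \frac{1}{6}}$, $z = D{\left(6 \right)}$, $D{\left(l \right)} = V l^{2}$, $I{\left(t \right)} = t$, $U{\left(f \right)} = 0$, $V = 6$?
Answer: $0$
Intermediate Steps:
$D{\left(l \right)} = 6 l^{2}$
$z = 216$ ($z = 6 \cdot 6^{2} = 6 \cdot 36 = 216$)
$s = - \frac{9}{16}$ ($s = \frac{6 \left(- \frac{1}{8}\right)}{8 \cdot \frac{1}{6}} = - \frac{3}{4 \cdot \frac{4}{3}} = \left(- \frac{3}{4}\right) \frac{3}{4} = - \frac{9}{16} \approx -0.5625$)
$z I{\left(U{\left(0 \right)} \right)} s = 216 \cdot 0 \left(- \frac{9}{16}\right) = 0 \left(- \frac{9}{16}\right) = 0$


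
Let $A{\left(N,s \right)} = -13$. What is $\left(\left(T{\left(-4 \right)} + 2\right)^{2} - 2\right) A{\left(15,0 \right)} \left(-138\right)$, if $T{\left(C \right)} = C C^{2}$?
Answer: $6892548$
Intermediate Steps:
$T{\left(C \right)} = C^{3}$
$\left(\left(T{\left(-4 \right)} + 2\right)^{2} - 2\right) A{\left(15,0 \right)} \left(-138\right) = \left(\left(\left(-4\right)^{3} + 2\right)^{2} - 2\right) \left(-13\right) \left(-138\right) = \left(\left(-64 + 2\right)^{2} - 2\right) \left(-13\right) \left(-138\right) = \left(\left(-62\right)^{2} - 2\right) \left(-13\right) \left(-138\right) = \left(3844 - 2\right) \left(-13\right) \left(-138\right) = 3842 \left(-13\right) \left(-138\right) = \left(-49946\right) \left(-138\right) = 6892548$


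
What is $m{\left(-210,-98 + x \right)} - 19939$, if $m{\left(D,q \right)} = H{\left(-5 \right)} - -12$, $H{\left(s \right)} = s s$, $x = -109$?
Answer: $-19902$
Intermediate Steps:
$H{\left(s \right)} = s^{2}$
$m{\left(D,q \right)} = 37$ ($m{\left(D,q \right)} = \left(-5\right)^{2} - -12 = 25 + 12 = 37$)
$m{\left(-210,-98 + x \right)} - 19939 = 37 - 19939 = -19902$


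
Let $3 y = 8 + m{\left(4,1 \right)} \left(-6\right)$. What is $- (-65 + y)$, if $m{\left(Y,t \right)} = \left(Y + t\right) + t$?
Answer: $\frac{223}{3} \approx 74.333$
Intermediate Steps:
$m{\left(Y,t \right)} = Y + 2 t$
$y = - \frac{28}{3}$ ($y = \frac{8 + \left(4 + 2 \cdot 1\right) \left(-6\right)}{3} = \frac{8 + \left(4 + 2\right) \left(-6\right)}{3} = \frac{8 + 6 \left(-6\right)}{3} = \frac{8 - 36}{3} = \frac{1}{3} \left(-28\right) = - \frac{28}{3} \approx -9.3333$)
$- (-65 + y) = - (-65 - \frac{28}{3}) = \left(-1\right) \left(- \frac{223}{3}\right) = \frac{223}{3}$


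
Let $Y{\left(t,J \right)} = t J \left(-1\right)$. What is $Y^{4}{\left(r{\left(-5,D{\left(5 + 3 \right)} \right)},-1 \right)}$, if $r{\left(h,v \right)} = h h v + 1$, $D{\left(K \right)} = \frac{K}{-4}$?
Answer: $5764801$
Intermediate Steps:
$D{\left(K \right)} = - \frac{K}{4}$ ($D{\left(K \right)} = K \left(- \frac{1}{4}\right) = - \frac{K}{4}$)
$r{\left(h,v \right)} = 1 + v h^{2}$ ($r{\left(h,v \right)} = h^{2} v + 1 = v h^{2} + 1 = 1 + v h^{2}$)
$Y{\left(t,J \right)} = - J t$ ($Y{\left(t,J \right)} = J t \left(-1\right) = - J t$)
$Y^{4}{\left(r{\left(-5,D{\left(5 + 3 \right)} \right)},-1 \right)} = \left(\left(-1\right) \left(-1\right) \left(1 + - \frac{5 + 3}{4} \left(-5\right)^{2}\right)\right)^{4} = \left(\left(-1\right) \left(-1\right) \left(1 + \left(- \frac{1}{4}\right) 8 \cdot 25\right)\right)^{4} = \left(\left(-1\right) \left(-1\right) \left(1 - 50\right)\right)^{4} = \left(\left(-1\right) \left(-1\right) \left(-49\right)\right)^{4} = \left(-49\right)^{4} = 5764801$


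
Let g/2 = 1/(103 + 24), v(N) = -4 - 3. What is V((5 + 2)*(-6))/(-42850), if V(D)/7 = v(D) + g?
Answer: 6209/5441950 ≈ 0.0011410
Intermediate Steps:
v(N) = -7
g = 2/127 (g = 2/(103 + 24) = 2/127 ≈ 0.015748)
V(D) = -6209/127 (V(D) = 7*(-7 + 2/127) = 7*(-887/127) = -6209/127)
V((5 + 2)*(-6))/(-42850) = -6209/127/(-42850) = -6209/127*(-1/42850) = 6209/5441950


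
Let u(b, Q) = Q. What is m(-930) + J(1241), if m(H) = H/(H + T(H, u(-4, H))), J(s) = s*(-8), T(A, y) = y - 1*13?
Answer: -18594214/1873 ≈ -9927.5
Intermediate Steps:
T(A, y) = -13 + y (T(A, y) = y - 13 = -13 + y)
J(s) = -8*s
m(H) = H/(-13 + 2*H) (m(H) = H/(H + (-13 + H)) = H/(-13 + 2*H))
m(-930) + J(1241) = -930/(-13 + 2*(-930)) - 8*1241 = -930/(-13 - 1860) - 9928 = -930/(-1873) - 9928 = -930*(-1/1873) - 9928 = 930/1873 - 9928 = -18594214/1873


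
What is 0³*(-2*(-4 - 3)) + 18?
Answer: 18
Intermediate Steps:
0³*(-2*(-4 - 3)) + 18 = 0*(-2*(-7)) + 18 = 0*14 + 18 = 0 + 18 = 18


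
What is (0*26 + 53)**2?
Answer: 2809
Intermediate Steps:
(0*26 + 53)**2 = (0 + 53)**2 = 53**2 = 2809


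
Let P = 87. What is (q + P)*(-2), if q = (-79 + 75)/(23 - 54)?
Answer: -5402/31 ≈ -174.26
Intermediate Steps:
q = 4/31 (q = -4/(-31) = -4*(-1/31) = 4/31 ≈ 0.12903)
(q + P)*(-2) = (4/31 + 87)*(-2) = (2701/31)*(-2) = -5402/31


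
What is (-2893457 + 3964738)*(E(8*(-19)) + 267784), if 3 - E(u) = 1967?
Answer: 284767915420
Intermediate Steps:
E(u) = -1964 (E(u) = 3 - 1*1967 = 3 - 1967 = -1964)
(-2893457 + 3964738)*(E(8*(-19)) + 267784) = (-2893457 + 3964738)*(-1964 + 267784) = 1071281*265820 = 284767915420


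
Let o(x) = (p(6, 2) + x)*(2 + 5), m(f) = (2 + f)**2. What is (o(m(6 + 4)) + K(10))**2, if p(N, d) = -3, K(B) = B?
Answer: 994009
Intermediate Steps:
o(x) = -21 + 7*x (o(x) = (-3 + x)*(2 + 5) = (-3 + x)*7 = -21 + 7*x)
(o(m(6 + 4)) + K(10))**2 = ((-21 + 7*(2 + (6 + 4))**2) + 10)**2 = ((-21 + 7*(2 + 10)**2) + 10)**2 = ((-21 + 7*12**2) + 10)**2 = ((-21 + 7*144) + 10)**2 = ((-21 + 1008) + 10)**2 = (987 + 10)**2 = 997**2 = 994009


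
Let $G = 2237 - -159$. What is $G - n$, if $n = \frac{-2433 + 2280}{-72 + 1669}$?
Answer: $\frac{3826565}{1597} \approx 2396.1$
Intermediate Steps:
$G = 2396$ ($G = 2237 + 159 = 2396$)
$n = - \frac{153}{1597} \approx -0.095805$
$G - n = 2396 - - \frac{153}{1597} = 2396 + \frac{153}{1597} = \frac{3826565}{1597}$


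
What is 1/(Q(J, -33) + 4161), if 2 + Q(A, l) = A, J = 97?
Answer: 1/4256 ≈ 0.00023496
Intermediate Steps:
Q(A, l) = -2 + A
1/(Q(J, -33) + 4161) = 1/((-2 + 97) + 4161) = 1/(95 + 4161) = 1/4256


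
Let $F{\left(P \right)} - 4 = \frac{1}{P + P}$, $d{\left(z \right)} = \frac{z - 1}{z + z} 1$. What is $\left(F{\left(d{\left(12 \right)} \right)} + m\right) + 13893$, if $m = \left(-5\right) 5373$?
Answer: $- \frac{142636}{11} \approx -12967.0$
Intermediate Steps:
$d{\left(z \right)} = \frac{-1 + z}{2 z}$ ($d{\left(z \right)} = \frac{-1 + z}{2 z} 1 = \frac{-1 + z}{2 z}$)
$m = -26865$
$F{\left(P \right)} = 4 + \frac{1}{2 P}$ ($F{\left(P \right)} = 4 + \frac{1}{P + P} = 4 + \frac{1}{2 P}$)
$\left(F{\left(d{\left(12 \right)} \right)} + m\right) + 13893 = \left(\left(4 + \frac{1}{2 \frac{-1 + 12}{2 \cdot 12}}\right) - 26865\right) + 13893 = \left(\left(4 + \frac{1}{2 \cdot \frac{1}{2} \cdot \frac{1}{12} \cdot 11}\right) - 26865\right) + 13893 = \left(\left(4 + \frac{1}{2 \cdot \frac{11}{24}}\right) - 26865\right) + 13893 = \left(\left(4 + \frac{1}{2} \cdot \frac{24}{11}\right) - 26865\right) + 13893 = \left(\left(4 + \frac{12}{11}\right) - 26865\right) + 13893 = \left(\frac{56}{11} - 26865\right) + 13893 = - \frac{295459}{11} + 13893 = - \frac{142636}{11}$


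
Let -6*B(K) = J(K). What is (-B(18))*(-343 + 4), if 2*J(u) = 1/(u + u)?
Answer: -113/144 ≈ -0.78472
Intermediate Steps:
J(u) = 1/(4*u) (J(u) = 1/(2*(u + u)) = 1/(2*((2*u))) = (1/(2*u))/2 = 1/(4*u))
B(K) = -1/(24*K)
(-B(18))*(-343 + 4) = (-(-1)/(24*18))*(-343 + 4) = -(-1)/(24*18)*(-339) = -1*(-1/432)*(-339) = (1/432)*(-339) = -113/144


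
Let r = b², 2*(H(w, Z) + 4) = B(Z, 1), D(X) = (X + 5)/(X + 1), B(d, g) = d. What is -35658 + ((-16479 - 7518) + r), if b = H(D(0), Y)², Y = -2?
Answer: -59030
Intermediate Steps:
D(X) = (5 + X)/(1 + X)
H(w, Z) = -4 + Z/2
b = 25 (b = (-4 + (½)*(-2))² = (-4 - 1)² = (-5)² = 25)
r = 625 (r = 25² = 625)
-35658 + ((-16479 - 7518) + r) = -35658 + ((-16479 - 7518) + 625) = -35658 + (-23997 + 625) = -35658 - 23372 = -59030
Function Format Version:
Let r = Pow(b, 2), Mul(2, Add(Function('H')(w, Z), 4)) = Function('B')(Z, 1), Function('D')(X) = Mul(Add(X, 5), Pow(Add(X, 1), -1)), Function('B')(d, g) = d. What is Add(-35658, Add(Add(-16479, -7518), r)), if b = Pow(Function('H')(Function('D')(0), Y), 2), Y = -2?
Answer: -59030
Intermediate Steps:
Function('D')(X) = Mul(Pow(Add(1, X), -1), Add(5, X)) (Function('D')(X) = Mul(Add(5, X), Pow(Add(1, X), -1)) = Mul(Pow(Add(1, X), -1), Add(5, X)))
Function('H')(w, Z) = Add(-4, Mul(Rational(1, 2), Z))
b = 25 (b = Pow(Add(-4, Mul(Rational(1, 2), -2)), 2) = Pow(Add(-4, -1), 2) = Pow(-5, 2) = 25)
r = 625 (r = Pow(25, 2) = 625)
Add(-35658, Add(Add(-16479, -7518), r)) = Add(-35658, Add(Add(-16479, -7518), 625)) = Add(-35658, Add(-23997, 625)) = Add(-35658, -23372) = -59030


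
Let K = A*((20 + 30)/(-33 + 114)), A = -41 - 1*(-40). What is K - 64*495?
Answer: -2566130/81 ≈ -31681.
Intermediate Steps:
A = -1 (A = -41 + 40 = -1)
K = -50/81 (K = -(20 + 30)/(-33 + 114) = -50/81 ≈ -0.61728)
K - 64*495 = -50/81 - 64*495 = -50/81 - 31680 = -2566130/81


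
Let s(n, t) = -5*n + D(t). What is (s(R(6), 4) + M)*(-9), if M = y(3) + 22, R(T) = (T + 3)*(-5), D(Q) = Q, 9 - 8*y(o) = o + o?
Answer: -18099/8 ≈ -2262.4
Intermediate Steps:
y(o) = 9/8 - o/4 (y(o) = 9/8 - (o + o)/8 = 9/8 - o/4)
R(T) = -15 - 5*T (R(T) = (3 + T)*(-5) = -15 - 5*T)
s(n, t) = t - 5*n (s(n, t) = -5*n + t = t - 5*n)
M = 179/8 (M = (9/8 - ¼*3) + 22 = (9/8 - ¾) + 22 = 3/8 + 22 = 179/8 ≈ 22.375)
(s(R(6), 4) + M)*(-9) = ((4 - 5*(-15 - 5*6)) + 179/8)*(-9) = ((4 - 5*(-15 - 30)) + 179/8)*(-9) = ((4 - 5*(-45)) + 179/8)*(-9) = ((4 + 225) + 179/8)*(-9) = (229 + 179/8)*(-9) = (2011/8)*(-9) = -18099/8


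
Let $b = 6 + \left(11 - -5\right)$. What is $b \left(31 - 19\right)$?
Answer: $264$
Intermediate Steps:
$b = 22$ ($b = 6 + \left(11 + 5\right) = 6 + 16 = 22$)
$b \left(31 - 19\right) = 22 \left(31 - 19\right) = 22 \cdot 12 = 264$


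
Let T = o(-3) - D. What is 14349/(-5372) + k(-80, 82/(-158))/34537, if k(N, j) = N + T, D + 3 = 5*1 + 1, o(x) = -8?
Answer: -496060265/185532764 ≈ -2.6737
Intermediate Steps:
D = 3 (D = -3 + (5*1 + 1) = -3 + (5 + 1) = -3 + 6 = 3)
T = -11 (T = -8 - 1*3 = -8 - 3 = -11)
k(N, j) = -11 + N (k(N, j) = N - 11 = -11 + N)
14349/(-5372) + k(-80, 82/(-158))/34537 = 14349/(-5372) + (-11 - 80)/34537 = 14349*(-1/5372) - 91*1/34537 = -14349/5372 - 91/34537 = -496060265/185532764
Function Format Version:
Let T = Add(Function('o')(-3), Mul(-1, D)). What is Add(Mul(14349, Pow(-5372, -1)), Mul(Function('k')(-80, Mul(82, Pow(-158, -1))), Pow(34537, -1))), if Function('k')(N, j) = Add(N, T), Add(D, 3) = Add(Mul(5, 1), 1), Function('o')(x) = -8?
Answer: Rational(-496060265, 185532764) ≈ -2.6737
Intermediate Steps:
D = 3 (D = Add(-3, Add(Mul(5, 1), 1)) = Add(-3, Add(5, 1)) = Add(-3, 6) = 3)
T = -11 (T = Add(-8, Mul(-1, 3)) = Add(-8, -3) = -11)
Function('k')(N, j) = Add(-11, N) (Function('k')(N, j) = Add(N, -11) = Add(-11, N))
Add(Mul(14349, Pow(-5372, -1)), Mul(Function('k')(-80, Mul(82, Pow(-158, -1))), Pow(34537, -1))) = Add(Mul(14349, Pow(-5372, -1)), Mul(Add(-11, -80), Pow(34537, -1))) = Add(Mul(14349, Rational(-1, 5372)), Mul(-91, Rational(1, 34537))) = Add(Rational(-14349, 5372), Rational(-91, 34537)) = Rational(-496060265, 185532764)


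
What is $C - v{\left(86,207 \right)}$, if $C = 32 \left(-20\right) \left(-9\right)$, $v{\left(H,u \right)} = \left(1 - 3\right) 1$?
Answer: $5762$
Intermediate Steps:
$v{\left(H,u \right)} = -2$ ($v{\left(H,u \right)} = \left(-2\right) 1 = -2$)
$C = 5760$ ($C = \left(-640\right) \left(-9\right) = 5760$)
$C - v{\left(86,207 \right)} = 5760 - -2 = 5760 + 2 = 5762$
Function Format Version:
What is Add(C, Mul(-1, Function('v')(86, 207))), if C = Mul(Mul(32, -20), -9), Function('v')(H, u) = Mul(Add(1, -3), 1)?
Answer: 5762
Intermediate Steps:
Function('v')(H, u) = -2 (Function('v')(H, u) = Mul(-2, 1) = -2)
C = 5760 (C = Mul(-640, -9) = 5760)
Add(C, Mul(-1, Function('v')(86, 207))) = Add(5760, Mul(-1, -2)) = Add(5760, 2) = 5762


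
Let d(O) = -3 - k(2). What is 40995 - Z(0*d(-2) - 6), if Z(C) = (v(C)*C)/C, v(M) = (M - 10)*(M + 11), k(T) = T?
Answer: 41075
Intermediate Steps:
v(M) = (-10 + M)*(11 + M)
d(O) = -5 (d(O) = -3 - 1*2 = -3 - 2 = -5)
Z(C) = -110 + C + C² (Z(C) = ((-110 + C + C²)*C)/C = (C*(-110 + C + C²))/C = -110 + C + C²)
40995 - Z(0*d(-2) - 6) = 40995 - (-110 + (0*(-5) - 6) + (0*(-5) - 6)²) = 40995 - (-110 + (0 - 6) + (0 - 6)²) = 40995 - (-110 - 6 + (-6)²) = 40995 - (-110 - 6 + 36) = 40995 - 1*(-80) = 40995 + 80 = 41075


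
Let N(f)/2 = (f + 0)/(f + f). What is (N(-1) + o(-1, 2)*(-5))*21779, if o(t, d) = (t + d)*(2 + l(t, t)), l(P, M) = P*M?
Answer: -304906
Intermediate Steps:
l(P, M) = M*P
N(f) = 1 (N(f) = 2*((f + 0)/(f + f)) = 2*(f/((2*f))) = 2*(f*(1/(2*f))) = 2*(1/2) = 1)
o(t, d) = (2 + t**2)*(d + t) (o(t, d) = (t + d)*(2 + t*t) = (d + t)*(2 + t**2) = (2 + t**2)*(d + t))
(N(-1) + o(-1, 2)*(-5))*21779 = (1 + ((-1)**3 + 2*2 + 2*(-1) + 2*(-1)**2)*(-5))*21779 = (1 + (-1 + 4 - 2 + 2*1)*(-5))*21779 = (1 + (-1 + 4 - 2 + 2)*(-5))*21779 = (1 + 3*(-5))*21779 = (1 - 15)*21779 = -14*21779 = -304906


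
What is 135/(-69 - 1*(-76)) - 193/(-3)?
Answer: 1756/21 ≈ 83.619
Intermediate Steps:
135/(-69 - 1*(-76)) - 193/(-3) = 135/(-69 + 76) - 193*(-⅓) = 135/7 + 193/3 = 1756/21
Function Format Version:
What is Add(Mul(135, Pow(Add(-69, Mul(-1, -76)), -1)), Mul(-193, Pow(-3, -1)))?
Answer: Rational(1756, 21) ≈ 83.619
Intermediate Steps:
Add(Mul(135, Pow(Add(-69, Mul(-1, -76)), -1)), Mul(-193, Pow(-3, -1))) = Add(Mul(135, Pow(Add(-69, 76), -1)), Mul(-193, Rational(-1, 3))) = Add(Mul(135, Pow(7, -1)), Rational(193, 3)) = Add(Mul(135, Rational(1, 7)), Rational(193, 3)) = Add(Rational(135, 7), Rational(193, 3)) = Rational(1756, 21)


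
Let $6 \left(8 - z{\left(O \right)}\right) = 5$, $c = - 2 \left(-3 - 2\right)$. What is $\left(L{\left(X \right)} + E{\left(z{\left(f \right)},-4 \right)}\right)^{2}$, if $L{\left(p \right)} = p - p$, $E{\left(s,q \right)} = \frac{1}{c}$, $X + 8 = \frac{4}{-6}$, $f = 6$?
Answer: $\frac{1}{100} \approx 0.01$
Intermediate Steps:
$c = 10$ ($c = \left(-2\right) \left(-5\right) = 10$)
$z{\left(O \right)} = \frac{43}{6}$ ($z{\left(O \right)} = 8 - \frac{5}{6} = \frac{43}{6}$)
$X = - \frac{26}{3}$ ($X = -8 + \frac{4}{-6} = -8 + 4 \left(- \frac{1}{6}\right) = -8 - \frac{2}{3} = - \frac{26}{3} \approx -8.6667$)
$E{\left(s,q \right)} = \frac{1}{10}$
$L{\left(p \right)} = 0$
$\left(L{\left(X \right)} + E{\left(z{\left(f \right)},-4 \right)}\right)^{2} = \left(0 + \frac{1}{10}\right)^{2} = \left(\frac{1}{10}\right)^{2} = \frac{1}{100}$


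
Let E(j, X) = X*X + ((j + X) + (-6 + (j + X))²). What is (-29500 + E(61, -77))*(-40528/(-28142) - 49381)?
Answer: 16052421539061/14071 ≈ 1.1408e+9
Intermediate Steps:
E(j, X) = X + j + X² + (-6 + X + j)² (E(j, X) = X² + ((X + j) + (-6 + (X + j))²) = X² + ((X + j) + (-6 + X + j)²) = X² + (X + j + (-6 + X + j)²) = X + j + X² + (-6 + X + j)²)
(-29500 + E(61, -77))*(-40528/(-28142) - 49381) = (-29500 + (-77 + 61 + (-77)² + (-6 - 77 + 61)²))*(-40528/(-28142) - 49381) = (-29500 + (-77 + 61 + 5929 + (-22)²))*(-40528*(-1/28142) - 49381) = (-29500 + (-77 + 61 + 5929 + 484))*(20264/14071 - 49381) = (-29500 + 6397)*(-694819787/14071) = -23103*(-694819787/14071) = 16052421539061/14071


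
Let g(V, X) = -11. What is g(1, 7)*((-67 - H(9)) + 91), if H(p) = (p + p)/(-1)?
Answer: -462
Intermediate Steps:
H(p) = -2*p (H(p) = (2*p)*(-1) = -2*p)
g(1, 7)*((-67 - H(9)) + 91) = -11*((-67 - (-2)*9) + 91) = -11*((-67 - 1*(-18)) + 91) = -11*((-67 + 18) + 91) = -11*(-49 + 91) = -11*42 = -462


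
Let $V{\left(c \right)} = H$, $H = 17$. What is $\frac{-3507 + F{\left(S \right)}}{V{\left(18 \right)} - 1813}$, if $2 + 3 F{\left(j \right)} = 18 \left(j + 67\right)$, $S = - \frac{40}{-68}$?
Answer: $\frac{158209}{91596} \approx 1.7272$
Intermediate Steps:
$S = \frac{10}{17}$ ($S = \left(-40\right) \left(- \frac{1}{68}\right) = \frac{10}{17} \approx 0.58823$)
$F{\left(j \right)} = \frac{1204}{3} + 6 j$ ($F{\left(j \right)} = - \frac{2}{3} + \frac{18 \left(j + 67\right)}{3} = - \frac{2}{3} + \frac{18 \left(67 + j\right)}{3} = - \frac{2}{3} + \frac{1206 + 18 j}{3} = - \frac{2}{3} + \left(402 + 6 j\right) = \frac{1204}{3} + 6 j$)
$V{\left(c \right)} = 17$
$\frac{-3507 + F{\left(S \right)}}{V{\left(18 \right)} - 1813} = \frac{-3507 + \left(\frac{1204}{3} + 6 \cdot \frac{10}{17}\right)}{17 - 1813} = \frac{-3507 + \left(\frac{1204}{3} + \frac{60}{17}\right)}{-1796} = \left(-3507 + \frac{20648}{51}\right) \left(- \frac{1}{1796}\right) = \left(- \frac{158209}{51}\right) \left(- \frac{1}{1796}\right) = \frac{158209}{91596}$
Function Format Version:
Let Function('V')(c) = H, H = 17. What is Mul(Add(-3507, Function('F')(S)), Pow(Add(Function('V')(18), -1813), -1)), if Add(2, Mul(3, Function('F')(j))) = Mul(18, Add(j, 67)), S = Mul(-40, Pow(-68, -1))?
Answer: Rational(158209, 91596) ≈ 1.7272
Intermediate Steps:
S = Rational(10, 17) (S = Mul(-40, Rational(-1, 68)) = Rational(10, 17) ≈ 0.58823)
Function('F')(j) = Add(Rational(1204, 3), Mul(6, j)) (Function('F')(j) = Add(Rational(-2, 3), Mul(Rational(1, 3), Mul(18, Add(j, 67)))) = Add(Rational(-2, 3), Mul(Rational(1, 3), Mul(18, Add(67, j)))) = Add(Rational(-2, 3), Mul(Rational(1, 3), Add(1206, Mul(18, j)))) = Add(Rational(-2, 3), Add(402, Mul(6, j))) = Add(Rational(1204, 3), Mul(6, j)))
Function('V')(c) = 17
Mul(Add(-3507, Function('F')(S)), Pow(Add(Function('V')(18), -1813), -1)) = Mul(Add(-3507, Add(Rational(1204, 3), Mul(6, Rational(10, 17)))), Pow(Add(17, -1813), -1)) = Mul(Add(-3507, Add(Rational(1204, 3), Rational(60, 17))), Pow(-1796, -1)) = Mul(Add(-3507, Rational(20648, 51)), Rational(-1, 1796)) = Mul(Rational(-158209, 51), Rational(-1, 1796)) = Rational(158209, 91596)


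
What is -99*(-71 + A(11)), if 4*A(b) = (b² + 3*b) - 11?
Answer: 13959/4 ≈ 3489.8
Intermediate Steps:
A(b) = -11/4 + b²/4 + 3*b/4 (A(b) = ((b² + 3*b) - 11)/4 = (-11 + b² + 3*b)/4 = -11/4 + b²/4 + 3*b/4)
-99*(-71 + A(11)) = -99*(-71 + (-11/4 + (¼)*11² + (¾)*11)) = -99*(-71 + (-11/4 + (¼)*121 + 33/4)) = -99*(-71 + (-11/4 + 121/4 + 33/4)) = -99*(-71 + 143/4) = -99*(-141/4) = 13959/4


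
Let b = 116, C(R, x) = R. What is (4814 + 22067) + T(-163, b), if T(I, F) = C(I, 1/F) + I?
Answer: 26555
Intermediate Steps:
T(I, F) = 2*I (T(I, F) = I + I = 2*I)
(4814 + 22067) + T(-163, b) = (4814 + 22067) + 2*(-163) = 26881 - 326 = 26555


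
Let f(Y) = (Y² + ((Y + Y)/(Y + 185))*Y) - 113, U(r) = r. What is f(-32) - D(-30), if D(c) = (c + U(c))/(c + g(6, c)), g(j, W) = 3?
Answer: 141091/153 ≈ 922.16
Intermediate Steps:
D(c) = 2*c/(3 + c) (D(c) = (c + c)/(c + 3) = (2*c)/(3 + c) = 2*c/(3 + c))
f(Y) = -113 + Y² + 2*Y²/(185 + Y) (f(Y) = (Y² + ((2*Y)/(185 + Y))*Y) - 113 = (Y² + (2*Y/(185 + Y))*Y) - 113 = (Y² + 2*Y²/(185 + Y)) - 113 = -113 + Y² + 2*Y²/(185 + Y))
f(-32) - D(-30) = (-20905 + (-32)³ - 113*(-32) + 187*(-32)²)/(185 - 32) - 2*(-30)/(3 - 30) = (-20905 - 32768 + 3616 + 187*1024)/153 - 2*(-30)/(-27) = (-20905 - 32768 + 3616 + 191488)/153 - 2*(-30)*(-1)/27 = (1/153)*141431 - 1*20/9 = 141431/153 - 20/9 = 141091/153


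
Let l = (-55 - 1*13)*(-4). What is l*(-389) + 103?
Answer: -105705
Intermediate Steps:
l = 272 (l = (-55 - 13)*(-4) = -68*(-4) = 272)
l*(-389) + 103 = 272*(-389) + 103 = -105808 + 103 = -105705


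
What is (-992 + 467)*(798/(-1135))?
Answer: 83790/227 ≈ 369.12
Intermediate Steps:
(-992 + 467)*(798/(-1135)) = -418950*(-1)/1135 = -525*(-798/1135) = 83790/227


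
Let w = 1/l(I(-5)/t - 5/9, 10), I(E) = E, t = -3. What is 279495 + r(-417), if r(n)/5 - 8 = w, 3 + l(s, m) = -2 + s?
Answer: 1956736/7 ≈ 2.7953e+5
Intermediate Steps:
l(s, m) = -5 + s (l(s, m) = -3 + (-2 + s) = -5 + s)
w = -9/35 (w = 1/(-5 + (-5/(-3) - 5/9)) = 1/(-5 + (-5*(-1/3) - 5*1/9)) = 1/(-5 + (5/3 - 5/9)) = 1/(-5 + 10/9) = 1/(-35/9) = -9/35 ≈ -0.25714)
r(n) = 271/7 (r(n) = 40 + 5*(-9/35) = 40 - 9/7 = 271/7)
279495 + r(-417) = 279495 + 271/7 = 1956736/7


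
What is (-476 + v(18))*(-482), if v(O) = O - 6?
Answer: 223648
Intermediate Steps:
v(O) = -6 + O
(-476 + v(18))*(-482) = (-476 + (-6 + 18))*(-482) = (-476 + 12)*(-482) = -464*(-482) = 223648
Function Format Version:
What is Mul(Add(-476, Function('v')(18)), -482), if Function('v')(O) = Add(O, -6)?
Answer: 223648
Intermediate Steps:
Function('v')(O) = Add(-6, O)
Mul(Add(-476, Function('v')(18)), -482) = Mul(Add(-476, Add(-6, 18)), -482) = Mul(Add(-476, 12), -482) = Mul(-464, -482) = 223648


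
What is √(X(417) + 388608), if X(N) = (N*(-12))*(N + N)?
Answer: 2*I*√946182 ≈ 1945.4*I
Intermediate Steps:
X(N) = -24*N² (X(N) = (-12*N)*(2*N) = -24*N²)
√(X(417) + 388608) = √(-24*417² + 388608) = √(-24*173889 + 388608) = √(-4173336 + 388608) = √(-3784728) = 2*I*√946182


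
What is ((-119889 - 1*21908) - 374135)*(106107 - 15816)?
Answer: -46584016212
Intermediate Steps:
((-119889 - 1*21908) - 374135)*(106107 - 15816) = ((-119889 - 21908) - 374135)*90291 = (-141797 - 374135)*90291 = -515932*90291 = -46584016212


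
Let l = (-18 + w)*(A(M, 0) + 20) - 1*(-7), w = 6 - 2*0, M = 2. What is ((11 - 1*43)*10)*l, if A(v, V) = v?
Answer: 82240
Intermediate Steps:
w = 6 (w = 6 + 0 = 6)
l = -257 (l = (-18 + 6)*(2 + 20) - 1*(-7) = -12*22 + 7 = -264 + 7 = -257)
((11 - 1*43)*10)*l = ((11 - 1*43)*10)*(-257) = ((11 - 43)*10)*(-257) = -32*10*(-257) = -320*(-257) = 82240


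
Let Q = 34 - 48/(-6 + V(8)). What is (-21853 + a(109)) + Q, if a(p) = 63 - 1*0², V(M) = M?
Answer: -21780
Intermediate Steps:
a(p) = 63 (a(p) = 63 - 1*0 = 63 + 0 = 63)
Q = 10 (Q = 34 - 48/(-6 + 8) = 34 - 48/2 = 34 + (½)*(-48) = 34 - 24 = 10)
(-21853 + a(109)) + Q = (-21853 + 63) + 10 = -21790 + 10 = -21780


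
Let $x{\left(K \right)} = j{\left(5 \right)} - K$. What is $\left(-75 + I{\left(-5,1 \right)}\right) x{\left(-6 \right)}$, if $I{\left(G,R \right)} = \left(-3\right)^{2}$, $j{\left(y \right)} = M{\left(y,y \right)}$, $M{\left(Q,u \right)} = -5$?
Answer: $-66$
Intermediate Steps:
$j{\left(y \right)} = -5$
$I{\left(G,R \right)} = 9$
$x{\left(K \right)} = -5 - K$
$\left(-75 + I{\left(-5,1 \right)}\right) x{\left(-6 \right)} = \left(-75 + 9\right) \left(-5 - -6\right) = - 66 \left(-5 + 6\right) = \left(-66\right) 1 = -66$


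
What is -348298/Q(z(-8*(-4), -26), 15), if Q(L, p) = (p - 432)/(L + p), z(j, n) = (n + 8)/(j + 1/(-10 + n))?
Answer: 1929222622/159989 ≈ 12058.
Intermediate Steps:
z(j, n) = (8 + n)/(j + 1/(-10 + n))
Q(L, p) = (-432 + p)/(L + p)
-348298/Q(z(-8*(-4), -26), 15) = -348298*((-80 + (-26)**2 - 2*(-26))/(1 - (-80)*(-4) - 8*(-4)*(-26)) + 15)/(-432 + 15) = -(-1741490/139 - 348298*(-80 + 676 + 52)/(417*(1 - 10*32 + 32*(-26)))) = -(-1741490/139 - 75232368/(139*(1 - 320 - 832))) = -348298/(-417/(648/(-1151) + 15)) = -348298/(-417/(-1/1151*648 + 15)) = -348298/(-417/(-648/1151 + 15)) = -348298/(-417/(16617/1151)) = -348298/((1151/16617)*(-417)) = -348298/(-159989/5539) = -348298*(-5539/159989) = 1929222622/159989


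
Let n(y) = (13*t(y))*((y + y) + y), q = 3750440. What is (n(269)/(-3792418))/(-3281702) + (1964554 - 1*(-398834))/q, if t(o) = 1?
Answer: 3676718502430810401/5834552820701073980 ≈ 0.63016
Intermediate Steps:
n(y) = 39*y (n(y) = (13*1)*((y + y) + y) = 13*(2*y + y) = 13*(3*y) = 39*y)
(n(269)/(-3792418))/(-3281702) + (1964554 - 1*(-398834))/q = ((39*269)/(-3792418))/(-3281702) + (1964554 - 1*(-398834))/3750440 = (10491*(-1/3792418))*(-1/3281702) + (1964554 + 398834)*(1/3750440) = -10491/3792418*(-1/3281702) + 2363388*(1/3750440) = 10491/12445585735436 + 590847/937610 = 3676718502430810401/5834552820701073980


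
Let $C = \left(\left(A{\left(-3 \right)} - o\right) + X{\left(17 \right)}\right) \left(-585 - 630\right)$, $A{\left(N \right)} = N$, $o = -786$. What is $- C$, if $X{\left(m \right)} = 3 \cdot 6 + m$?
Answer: $993870$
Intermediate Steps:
$X{\left(m \right)} = 18 + m$
$C = -993870$ ($C = \left(\left(-3 - -786\right) + \left(18 + 17\right)\right) \left(-585 - 630\right) = \left(\left(-3 + 786\right) + 35\right) \left(-585 - 630\right) = \left(783 + 35\right) \left(-1215\right) = 818 \left(-1215\right) = -993870$)
$- C = \left(-1\right) \left(-993870\right) = 993870$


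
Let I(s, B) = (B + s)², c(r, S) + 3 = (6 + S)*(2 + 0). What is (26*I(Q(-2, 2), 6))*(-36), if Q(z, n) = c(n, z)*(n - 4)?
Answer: -14976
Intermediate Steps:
c(r, S) = 9 + 2*S (c(r, S) = -3 + (6 + S)*(2 + 0) = -3 + (6 + S)*2 = -3 + (12 + 2*S) = 9 + 2*S)
Q(z, n) = (-4 + n)*(9 + 2*z) (Q(z, n) = (9 + 2*z)*(n - 4) = (9 + 2*z)*(-4 + n) = (-4 + n)*(9 + 2*z))
(26*I(Q(-2, 2), 6))*(-36) = (26*(6 + (-4 + 2)*(9 + 2*(-2)))²)*(-36) = (26*(6 - 2*(9 - 4))²)*(-36) = (26*(6 - 2*5)²)*(-36) = (26*(6 - 10)²)*(-36) = (26*(-4)²)*(-36) = (26*16)*(-36) = 416*(-36) = -14976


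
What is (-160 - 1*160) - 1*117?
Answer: -437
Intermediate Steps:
(-160 - 1*160) - 1*117 = (-160 - 160) - 117 = -320 - 117 = -437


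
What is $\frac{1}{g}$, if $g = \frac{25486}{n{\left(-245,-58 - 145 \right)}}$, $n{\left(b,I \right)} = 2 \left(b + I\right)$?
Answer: $- \frac{448}{12743} \approx -0.035157$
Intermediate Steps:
$n{\left(b,I \right)} = 2 I + 2 b$ ($n{\left(b,I \right)} = 2 \left(I + b\right) = 2 I + 2 b$)
$g = - \frac{12743}{448}$ ($g = \frac{25486}{2 \left(-58 - 145\right) + 2 \left(-245\right)} = \frac{25486}{2 \left(-203\right) - 490} = \frac{25486}{-406 - 490} = \frac{25486}{-896} = 25486 \left(- \frac{1}{896}\right) = - \frac{12743}{448} \approx -28.444$)
$\frac{1}{g} = \frac{1}{- \frac{12743}{448}} = - \frac{448}{12743}$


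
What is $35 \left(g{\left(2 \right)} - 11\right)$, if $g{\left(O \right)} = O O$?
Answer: $-245$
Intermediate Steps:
$g{\left(O \right)} = O^{2}$
$35 \left(g{\left(2 \right)} - 11\right) = 35 \left(2^{2} - 11\right) = 35 \left(4 - 11\right) = 35 \left(-7\right) = -245$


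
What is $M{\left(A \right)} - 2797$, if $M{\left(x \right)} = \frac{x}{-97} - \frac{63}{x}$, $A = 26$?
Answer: $- \frac{7060821}{2522} \approx -2799.7$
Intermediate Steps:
$M{\left(x \right)} = - \frac{63}{x} - \frac{x}{97}$ ($M{\left(x \right)} = x \left(- \frac{1}{97}\right) - \frac{63}{x} = - \frac{x}{97} - \frac{63}{x} = - \frac{63}{x} - \frac{x}{97}$)
$M{\left(A \right)} - 2797 = \left(- \frac{63}{26} - \frac{26}{97}\right) - 2797 = - \frac{6787}{2522} - 2797 = - \frac{7060821}{2522}$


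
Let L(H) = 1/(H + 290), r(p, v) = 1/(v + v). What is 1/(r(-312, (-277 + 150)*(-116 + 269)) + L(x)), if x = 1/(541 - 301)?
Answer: 2704834062/9257279 ≈ 292.18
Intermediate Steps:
r(p, v) = 1/(2*v)
x = 1/240 ≈ 0.0041667
L(H) = 1/(290 + H)
1/(r(-312, (-277 + 150)*(-116 + 269)) + L(x)) = 1/(1/(2*(((-277 + 150)*(-116 + 269)))) + 1/(290 + 1/240)) = 1/(1/(2*((-127*153))) + 1/(69601/240)) = 1/((½)/(-19431) + 240/69601) = 1/((½)*(-1/19431) + 240/69601) = 1/(-1/38862 + 240/69601) = 1/(9257279/2704834062) = 2704834062/9257279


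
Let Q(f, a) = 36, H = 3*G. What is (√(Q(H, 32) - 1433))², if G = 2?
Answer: -1397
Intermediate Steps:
H = 6 (H = 3*2 = 6)
(√(Q(H, 32) - 1433))² = (√(36 - 1433))² = (√(-1397))² = (I*√1397)² = -1397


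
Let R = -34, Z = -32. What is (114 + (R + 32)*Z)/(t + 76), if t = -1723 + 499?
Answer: -89/574 ≈ -0.15505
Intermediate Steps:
t = -1224
(114 + (R + 32)*Z)/(t + 76) = (114 + (-34 + 32)*(-32))/(-1224 + 76) = (114 - 2*(-32))/(-1148) = (114 + 64)*(-1/1148) = 178*(-1/1148) = -89/574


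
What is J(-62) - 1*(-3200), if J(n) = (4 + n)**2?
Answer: 6564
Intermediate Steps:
J(-62) - 1*(-3200) = (4 - 62)**2 - 1*(-3200) = (-58)**2 + 3200 = 3364 + 3200 = 6564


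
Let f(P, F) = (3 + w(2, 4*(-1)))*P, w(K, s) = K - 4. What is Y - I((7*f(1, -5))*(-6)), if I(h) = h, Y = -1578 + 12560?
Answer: 11024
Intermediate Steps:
w(K, s) = -4 + K
f(P, F) = P (f(P, F) = (3 + (-4 + 2))*P = (3 - 2)*P = 1*P = P)
Y = 10982
Y - I((7*f(1, -5))*(-6)) = 10982 - 7*1*(-6) = 10982 - 7*(-6) = 10982 - 1*(-42) = 10982 + 42 = 11024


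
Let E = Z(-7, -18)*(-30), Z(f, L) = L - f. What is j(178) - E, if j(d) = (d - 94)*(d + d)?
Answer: 29574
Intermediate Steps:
j(d) = 2*d*(-94 + d) (j(d) = (-94 + d)*(2*d) = 2*d*(-94 + d))
E = 330 (E = (-18 - 1*(-7))*(-30) = (-18 + 7)*(-30) = -11*(-30) = 330)
j(178) - E = 2*178*(-94 + 178) - 1*330 = 2*178*84 - 330 = 29904 - 330 = 29574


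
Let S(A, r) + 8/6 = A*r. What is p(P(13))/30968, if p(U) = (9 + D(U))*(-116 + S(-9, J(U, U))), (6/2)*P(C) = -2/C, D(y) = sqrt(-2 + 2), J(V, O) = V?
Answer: -6837/201292 ≈ -0.033966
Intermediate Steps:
S(A, r) = -4/3 + A*r
D(y) = 0 (D(y) = sqrt(0) = 0)
P(C) = -2/(3*C) (P(C) = (-2/C)/3 = -2/(3*C))
p(U) = -1056 - 81*U (p(U) = (9 + 0)*(-116 + (-4/3 - 9*U)) = 9*(-352/3 - 9*U) = -1056 - 81*U)
p(P(13))/30968 = (-1056 - (-54)/13)/30968 = (-1056 - (-54)/13)*(1/30968) = (-1056 - 81*(-2/39))*(1/30968) = (-1056 + 54/13)*(1/30968) = -13674/13*1/30968 = -6837/201292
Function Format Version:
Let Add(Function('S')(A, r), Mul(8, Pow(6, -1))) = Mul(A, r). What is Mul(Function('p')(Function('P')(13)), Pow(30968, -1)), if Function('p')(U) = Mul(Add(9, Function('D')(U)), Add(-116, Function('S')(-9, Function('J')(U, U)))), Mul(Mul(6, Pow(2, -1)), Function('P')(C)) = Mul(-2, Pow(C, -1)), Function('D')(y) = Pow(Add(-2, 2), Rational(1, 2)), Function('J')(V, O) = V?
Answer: Rational(-6837, 201292) ≈ -0.033966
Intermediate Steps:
Function('S')(A, r) = Add(Rational(-4, 3), Mul(A, r))
Function('D')(y) = 0 (Function('D')(y) = Pow(0, Rational(1, 2)) = 0)
Function('P')(C) = Mul(Rational(-2, 3), Pow(C, -1)) (Function('P')(C) = Mul(Rational(1, 3), Mul(-2, Pow(C, -1))) = Mul(Rational(-2, 3), Pow(C, -1)))
Function('p')(U) = Add(-1056, Mul(-81, U)) (Function('p')(U) = Mul(Add(9, 0), Add(-116, Add(Rational(-4, 3), Mul(-9, U)))) = Mul(9, Add(Rational(-352, 3), Mul(-9, U))) = Add(-1056, Mul(-81, U)))
Mul(Function('p')(Function('P')(13)), Pow(30968, -1)) = Mul(Add(-1056, Mul(-81, Mul(Rational(-2, 3), Pow(13, -1)))), Pow(30968, -1)) = Mul(Add(-1056, Mul(-81, Mul(Rational(-2, 3), Rational(1, 13)))), Rational(1, 30968)) = Mul(Add(-1056, Mul(-81, Rational(-2, 39))), Rational(1, 30968)) = Mul(Add(-1056, Rational(54, 13)), Rational(1, 30968)) = Mul(Rational(-13674, 13), Rational(1, 30968)) = Rational(-6837, 201292)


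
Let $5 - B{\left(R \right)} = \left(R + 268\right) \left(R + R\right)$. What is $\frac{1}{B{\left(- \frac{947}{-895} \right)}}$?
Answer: $- \frac{801025}{452083333} \approx -0.0017719$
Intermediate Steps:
$B{\left(R \right)} = 5 - 2 R \left(268 + R\right)$ ($B{\left(R \right)} = 5 - \left(R + 268\right) \left(R + R\right) = 5 - \left(268 + R\right) 2 R = 5 - 2 R \left(268 + R\right)$)
$\frac{1}{B{\left(- \frac{947}{-895} \right)}} = \frac{1}{5 - 536 \left(- \frac{947}{-895}\right) - 2 \left(- \frac{947}{-895}\right)^{2}} = \frac{1}{5 - 536 \left(\left(-947\right) \left(- \frac{1}{895}\right)\right) - 2 \left(\left(-947\right) \left(- \frac{1}{895}\right)\right)^{2}} = \frac{1}{5 - \frac{507592}{895} - 2 \left(\frac{947}{895}\right)^{2}} = \frac{1}{5 - \frac{507592}{895} - \frac{1793618}{801025}} = \frac{1}{- \frac{452083333}{801025}} = - \frac{801025}{452083333}$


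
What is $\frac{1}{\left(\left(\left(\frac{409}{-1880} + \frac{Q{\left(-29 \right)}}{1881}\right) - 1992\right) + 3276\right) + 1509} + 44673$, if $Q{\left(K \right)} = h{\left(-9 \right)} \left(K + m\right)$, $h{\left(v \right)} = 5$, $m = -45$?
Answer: $\frac{441162189139983}{9875365111} \approx 44673.0$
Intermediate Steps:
$Q{\left(K \right)} = -225 + 5 K$ ($Q{\left(K \right)} = 5 \left(K - 45\right) = 5 \left(-45 + K\right) = -225 + 5 K$)
$\frac{1}{\left(\left(\left(\frac{409}{-1880} + \frac{Q{\left(-29 \right)}}{1881}\right) - 1992\right) + 3276\right) + 1509} + 44673 = \frac{1}{\left(\left(\left(\frac{409}{-1880} + \frac{-225 + 5 \left(-29\right)}{1881}\right) - 1992\right) + 3276\right) + 1509} + 44673 = \frac{1}{\left(\left(\left(409 \left(- \frac{1}{1880}\right) + \left(-225 - 145\right) \frac{1}{1881}\right) - 1992\right) + 3276\right) + 1509} + 44673 = \frac{1}{\left(\left(\left(- \frac{409}{1880} - \frac{370}{1881}\right) - 1992\right) + 3276\right) + 1509} + 44673 = \frac{1}{\left(\left(- \frac{1464929}{3536280} - 1992\right) + 3276\right) + 1509} + 44673 = \frac{1}{\left(- \frac{7045734689}{3536280} + 3276\right) + 1509} + 44673 = \frac{1}{\frac{4539118591}{3536280} + 1509} + 44673 = \frac{1}{\frac{9875365111}{3536280}} + 44673 = \frac{3536280}{9875365111} + 44673 = \frac{441162189139983}{9875365111}$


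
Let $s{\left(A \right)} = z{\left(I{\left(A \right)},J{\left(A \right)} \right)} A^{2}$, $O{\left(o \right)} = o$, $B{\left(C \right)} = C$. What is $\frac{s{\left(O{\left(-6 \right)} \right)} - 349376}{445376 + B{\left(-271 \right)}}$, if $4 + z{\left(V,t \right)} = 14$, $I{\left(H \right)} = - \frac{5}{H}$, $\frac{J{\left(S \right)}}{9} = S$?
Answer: $- \frac{349016}{445105} \approx -0.78412$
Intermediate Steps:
$J{\left(S \right)} = 9 S$
$z{\left(V,t \right)} = 10$ ($z{\left(V,t \right)} = -4 + 14 = 10$)
$s{\left(A \right)} = 10 A^{2}$
$\frac{s{\left(O{\left(-6 \right)} \right)} - 349376}{445376 + B{\left(-271 \right)}} = \frac{10 \left(-6\right)^{2} - 349376}{445376 - 271} = \frac{10 \cdot 36 - 349376}{445105} = \left(360 - 349376\right) \frac{1}{445105} = \left(-349016\right) \frac{1}{445105} = - \frac{349016}{445105}$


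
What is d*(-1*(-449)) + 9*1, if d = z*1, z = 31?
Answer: 13928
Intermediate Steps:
d = 31 (d = 31*1 = 31)
d*(-1*(-449)) + 9*1 = 31*(-1*(-449)) + 9*1 = 31*449 + 9 = 13919 + 9 = 13928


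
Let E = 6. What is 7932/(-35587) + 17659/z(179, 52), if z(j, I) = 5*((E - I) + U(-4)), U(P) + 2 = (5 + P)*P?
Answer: -630493153/9252620 ≈ -68.142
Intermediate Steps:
U(P) = -2 + P*(5 + P) (U(P) = -2 + (5 + P)*P = -2 + P*(5 + P))
z(j, I) = -5*I (z(j, I) = 5*((6 - I) + (-2 + (-4)² + 5*(-4))) = 5*((6 - I) + (-2 + 16 - 20)) = 5*((6 - I) - 6) = 5*(-I) = -5*I)
7932/(-35587) + 17659/z(179, 52) = 7932/(-35587) + 17659/((-5*52)) = 7932*(-1/35587) + 17659/(-260) = -7932/35587 + 17659*(-1/260) = -7932/35587 - 17659/260 = -630493153/9252620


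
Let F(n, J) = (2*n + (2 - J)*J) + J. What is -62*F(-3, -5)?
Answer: 2852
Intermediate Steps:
F(n, J) = J + 2*n + J*(2 - J) (F(n, J) = (2*n + J*(2 - J)) + J = J + 2*n + J*(2 - J))
-62*F(-3, -5) = -62*(-1*(-5)² + 2*(-3) + 3*(-5)) = -62*(-1*25 - 6 - 15) = -62*(-25 - 6 - 15) = -62*(-46) = 2852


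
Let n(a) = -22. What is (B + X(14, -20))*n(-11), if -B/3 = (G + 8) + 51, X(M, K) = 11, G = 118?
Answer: 11440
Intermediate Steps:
B = -531 (B = -3*((118 + 8) + 51) = -3*(126 + 51) = -3*177 = -531)
(B + X(14, -20))*n(-11) = (-531 + 11)*(-22) = -520*(-22) = 11440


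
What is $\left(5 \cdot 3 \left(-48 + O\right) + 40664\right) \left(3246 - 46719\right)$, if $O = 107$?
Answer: $-1806259677$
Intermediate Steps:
$\left(5 \cdot 3 \left(-48 + O\right) + 40664\right) \left(3246 - 46719\right) = \left(5 \cdot 3 \left(-48 + 107\right) + 40664\right) \left(3246 - 46719\right) = \left(15 \cdot 59 + 40664\right) \left(-43473\right) = \left(885 + 40664\right) \left(-43473\right) = 41549 \left(-43473\right) = -1806259677$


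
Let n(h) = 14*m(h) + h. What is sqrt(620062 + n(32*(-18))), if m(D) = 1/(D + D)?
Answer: 7*sqrt(7282121)/24 ≈ 787.07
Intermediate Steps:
m(D) = 1/(2*D)
n(h) = h + 7/h (n(h) = 14*(1/(2*h)) + h = 7/h + h = h + 7/h)
sqrt(620062 + n(32*(-18))) = sqrt(620062 + (32*(-18) + 7/((32*(-18))))) = sqrt(620062 + (-576 + 7/(-576))) = sqrt(620062 + (-576 + 7*(-1/576))) = sqrt(620062 + (-576 - 7/576)) = sqrt(620062 - 331783/576) = sqrt(356823929/576) = 7*sqrt(7282121)/24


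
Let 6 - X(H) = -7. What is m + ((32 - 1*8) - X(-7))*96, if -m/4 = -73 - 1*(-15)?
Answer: 1288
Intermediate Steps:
X(H) = 13 (X(H) = 6 - 1*(-7) = 6 + 7 = 13)
m = 232 (m = -4*(-73 - 1*(-15)) = -4*(-73 + 15) = -4*(-58) = 232)
m + ((32 - 1*8) - X(-7))*96 = 232 + ((32 - 1*8) - 1*13)*96 = 232 + ((32 - 8) - 13)*96 = 232 + (24 - 13)*96 = 232 + 11*96 = 232 + 1056 = 1288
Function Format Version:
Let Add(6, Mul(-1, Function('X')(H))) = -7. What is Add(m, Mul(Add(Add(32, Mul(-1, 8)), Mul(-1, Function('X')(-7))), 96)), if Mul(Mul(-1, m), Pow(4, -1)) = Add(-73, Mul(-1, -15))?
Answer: 1288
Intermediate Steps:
Function('X')(H) = 13 (Function('X')(H) = Add(6, Mul(-1, -7)) = Add(6, 7) = 13)
m = 232 (m = Mul(-4, Add(-73, Mul(-1, -15))) = Mul(-4, Add(-73, 15)) = Mul(-4, -58) = 232)
Add(m, Mul(Add(Add(32, Mul(-1, 8)), Mul(-1, Function('X')(-7))), 96)) = Add(232, Mul(Add(Add(32, Mul(-1, 8)), Mul(-1, 13)), 96)) = Add(232, Mul(Add(Add(32, -8), -13), 96)) = Add(232, Mul(Add(24, -13), 96)) = Add(232, Mul(11, 96)) = Add(232, 1056) = 1288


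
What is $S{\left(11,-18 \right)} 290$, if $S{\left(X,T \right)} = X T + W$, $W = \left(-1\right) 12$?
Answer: $-60900$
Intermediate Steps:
$W = -12$
$S{\left(X,T \right)} = -12 + T X$ ($S{\left(X,T \right)} = X T - 12 = T X - 12 = -12 + T X$)
$S{\left(11,-18 \right)} 290 = \left(-12 - 198\right) 290 = \left(-210\right) 290 = -60900$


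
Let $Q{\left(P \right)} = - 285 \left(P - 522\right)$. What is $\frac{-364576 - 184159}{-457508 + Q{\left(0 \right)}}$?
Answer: $\frac{548735}{308738} \approx 1.7773$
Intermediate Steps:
$Q{\left(P \right)} = 148770 - 285 P$ ($Q{\left(P \right)} = - 285 \left(-522 + P\right) = 148770 - 285 P$)
$\frac{-364576 - 184159}{-457508 + Q{\left(0 \right)}} = \frac{-364576 - 184159}{-457508 + \left(148770 - 0\right)} = - \frac{548735}{-457508 + \left(148770 + 0\right)} = - \frac{548735}{-457508 + 148770} = - \frac{548735}{-308738} = \left(-548735\right) \left(- \frac{1}{308738}\right) = \frac{548735}{308738}$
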